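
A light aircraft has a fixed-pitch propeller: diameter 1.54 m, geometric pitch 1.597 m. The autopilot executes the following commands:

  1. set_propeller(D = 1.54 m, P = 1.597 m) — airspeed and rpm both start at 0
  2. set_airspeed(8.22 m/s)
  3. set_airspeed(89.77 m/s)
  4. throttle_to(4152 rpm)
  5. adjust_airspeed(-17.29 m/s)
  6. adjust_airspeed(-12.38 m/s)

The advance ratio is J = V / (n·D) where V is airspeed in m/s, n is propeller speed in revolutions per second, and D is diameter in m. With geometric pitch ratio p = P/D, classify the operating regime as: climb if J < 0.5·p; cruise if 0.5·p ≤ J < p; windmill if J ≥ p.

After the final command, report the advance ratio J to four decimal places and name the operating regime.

J = 0.5640, regime = cruise

set_propeller: D = 1.54 m, P = 1.597 m (p = P/D = 1.037013); state ← (V=0, rpm=0)
set_airspeed(8.22): V ← 8.22 m/s
set_airspeed(89.77): V ← 89.77 m/s
throttle_to(4152): rpm ← 4152
adjust_airspeed(-17.29): V ← 89.77 -17.29 = 72.48 m/s
adjust_airspeed(-12.38): V ← 72.48 -12.38 = 60.1 m/s
final state: V = 60.1 m/s, rpm = 4152 → n = rpm/60 = 69.200000 rev/s
J = V / (n·D) = 60.1 / (69.200000 × 1.54) = 0.563959
regime bands: climb J<0.5185 | cruise [0.5185, 1.0370) | windmill J≥1.0370
J = 0.5640 → cruise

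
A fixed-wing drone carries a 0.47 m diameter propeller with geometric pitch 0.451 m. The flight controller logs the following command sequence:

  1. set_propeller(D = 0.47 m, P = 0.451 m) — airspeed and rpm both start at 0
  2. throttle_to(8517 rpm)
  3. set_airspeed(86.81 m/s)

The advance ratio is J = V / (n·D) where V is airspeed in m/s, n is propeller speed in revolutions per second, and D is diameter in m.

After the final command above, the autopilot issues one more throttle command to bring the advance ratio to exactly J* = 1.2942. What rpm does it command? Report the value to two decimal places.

set_propeller: D = 0.47 m, P = 0.451 m (p = P/D = 0.959574); state ← (V=0, rpm=0)
throttle_to(8517): rpm ← 8517
set_airspeed(86.81): V ← 86.81 m/s
final state: V = 86.81 m/s, rpm = 8517 → n = rpm/60 = 141.950000 rev/s
target J* = 1.2942; solve J* = V/(n·D) for n: n = V/(J*·D) = 86.81/(1.2942 × 0.47) = 142.715289 rev/s
rpm = 60·n = 8562.917369

rpm = 8562.92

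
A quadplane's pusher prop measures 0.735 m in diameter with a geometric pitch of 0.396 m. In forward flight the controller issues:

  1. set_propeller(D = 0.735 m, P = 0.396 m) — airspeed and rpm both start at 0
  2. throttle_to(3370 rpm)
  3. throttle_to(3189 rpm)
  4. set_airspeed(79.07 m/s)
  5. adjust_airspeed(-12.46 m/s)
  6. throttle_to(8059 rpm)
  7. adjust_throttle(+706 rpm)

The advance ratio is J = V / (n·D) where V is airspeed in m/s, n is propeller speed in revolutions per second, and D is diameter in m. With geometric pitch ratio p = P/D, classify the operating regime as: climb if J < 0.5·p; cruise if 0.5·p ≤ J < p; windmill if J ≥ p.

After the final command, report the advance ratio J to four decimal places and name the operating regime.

J = 0.6204, regime = windmill

set_propeller: D = 0.735 m, P = 0.396 m (p = P/D = 0.538776); state ← (V=0, rpm=0)
throttle_to(3370): rpm ← 3370
throttle_to(3189): rpm ← 3189
set_airspeed(79.07): V ← 79.07 m/s
adjust_airspeed(-12.46): V ← 79.07 -12.46 = 66.61 m/s
throttle_to(8059): rpm ← 8059
adjust_throttle(+706): rpm ← 8059 +706 = 8765
final state: V = 66.61 m/s, rpm = 8765 → n = rpm/60 = 146.083333 rev/s
J = V / (n·D) = 66.61 / (146.083333 × 0.735) = 0.620371
regime bands: climb J<0.2694 | cruise [0.2694, 0.5388) | windmill J≥0.5388
J = 0.6204 → windmill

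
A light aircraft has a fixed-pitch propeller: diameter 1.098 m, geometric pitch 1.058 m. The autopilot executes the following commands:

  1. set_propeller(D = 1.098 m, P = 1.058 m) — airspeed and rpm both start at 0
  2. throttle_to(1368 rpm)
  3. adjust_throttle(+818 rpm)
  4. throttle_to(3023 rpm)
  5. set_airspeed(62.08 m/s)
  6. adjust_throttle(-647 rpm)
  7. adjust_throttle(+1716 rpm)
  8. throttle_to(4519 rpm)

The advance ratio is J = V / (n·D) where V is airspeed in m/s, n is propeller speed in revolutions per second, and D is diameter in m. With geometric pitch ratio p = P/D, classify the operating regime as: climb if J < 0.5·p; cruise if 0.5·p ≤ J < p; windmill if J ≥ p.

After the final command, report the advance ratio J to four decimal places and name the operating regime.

J = 0.7507, regime = cruise

set_propeller: D = 1.098 m, P = 1.058 m (p = P/D = 0.963570); state ← (V=0, rpm=0)
throttle_to(1368): rpm ← 1368
adjust_throttle(+818): rpm ← 1368 +818 = 2186
throttle_to(3023): rpm ← 3023
set_airspeed(62.08): V ← 62.08 m/s
adjust_throttle(-647): rpm ← 3023 -647 = 2376
adjust_throttle(+1716): rpm ← 2376 +1716 = 4092
throttle_to(4519): rpm ← 4519
final state: V = 62.08 m/s, rpm = 4519 → n = rpm/60 = 75.316667 rev/s
J = V / (n·D) = 62.08 / (75.316667 × 1.098) = 0.750686
regime bands: climb J<0.4818 | cruise [0.4818, 0.9636) | windmill J≥0.9636
J = 0.7507 → cruise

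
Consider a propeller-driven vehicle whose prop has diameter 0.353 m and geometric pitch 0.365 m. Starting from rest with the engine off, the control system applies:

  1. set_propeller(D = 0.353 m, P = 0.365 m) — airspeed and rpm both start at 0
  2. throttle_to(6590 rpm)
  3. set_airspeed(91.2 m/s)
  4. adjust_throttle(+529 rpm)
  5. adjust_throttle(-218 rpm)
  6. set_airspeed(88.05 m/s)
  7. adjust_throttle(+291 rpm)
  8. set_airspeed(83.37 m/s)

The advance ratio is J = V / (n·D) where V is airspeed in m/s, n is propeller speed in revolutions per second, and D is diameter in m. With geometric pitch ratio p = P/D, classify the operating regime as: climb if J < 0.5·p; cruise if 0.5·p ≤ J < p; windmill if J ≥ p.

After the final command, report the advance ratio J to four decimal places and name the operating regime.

set_propeller: D = 0.353 m, P = 0.365 m (p = P/D = 1.033994); state ← (V=0, rpm=0)
throttle_to(6590): rpm ← 6590
set_airspeed(91.2): V ← 91.2 m/s
adjust_throttle(+529): rpm ← 6590 +529 = 7119
adjust_throttle(-218): rpm ← 7119 -218 = 6901
set_airspeed(88.05): V ← 88.05 m/s
adjust_throttle(+291): rpm ← 6901 +291 = 7192
set_airspeed(83.37): V ← 83.37 m/s
final state: V = 83.37 m/s, rpm = 7192 → n = rpm/60 = 119.866667 rev/s
J = V / (n·D) = 83.37 / (119.866667 × 0.353) = 1.970320
regime bands: climb J<0.5170 | cruise [0.5170, 1.0340) | windmill J≥1.0340
J = 1.9703 → windmill

J = 1.9703, regime = windmill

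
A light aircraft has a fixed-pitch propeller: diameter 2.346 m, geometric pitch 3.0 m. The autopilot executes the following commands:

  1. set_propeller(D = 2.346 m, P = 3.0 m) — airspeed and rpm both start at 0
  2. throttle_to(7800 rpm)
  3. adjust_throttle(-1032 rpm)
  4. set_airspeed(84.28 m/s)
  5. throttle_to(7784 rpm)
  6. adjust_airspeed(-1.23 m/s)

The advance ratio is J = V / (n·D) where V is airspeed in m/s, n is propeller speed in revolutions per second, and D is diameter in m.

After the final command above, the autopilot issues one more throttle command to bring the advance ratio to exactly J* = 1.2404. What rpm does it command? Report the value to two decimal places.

set_propeller: D = 2.346 m, P = 3.0 m (p = P/D = 1.278772); state ← (V=0, rpm=0)
throttle_to(7800): rpm ← 7800
adjust_throttle(-1032): rpm ← 7800 -1032 = 6768
set_airspeed(84.28): V ← 84.28 m/s
throttle_to(7784): rpm ← 7784
adjust_airspeed(-1.23): V ← 84.28 -1.23 = 83.05 m/s
final state: V = 83.05 m/s, rpm = 7784 → n = rpm/60 = 129.733333 rev/s
target J* = 1.2404; solve J* = V/(n·D) for n: n = V/(J*·D) = 83.05/(1.2404 × 2.346) = 28.539731 rev/s
rpm = 60·n = 1712.383844

rpm = 1712.38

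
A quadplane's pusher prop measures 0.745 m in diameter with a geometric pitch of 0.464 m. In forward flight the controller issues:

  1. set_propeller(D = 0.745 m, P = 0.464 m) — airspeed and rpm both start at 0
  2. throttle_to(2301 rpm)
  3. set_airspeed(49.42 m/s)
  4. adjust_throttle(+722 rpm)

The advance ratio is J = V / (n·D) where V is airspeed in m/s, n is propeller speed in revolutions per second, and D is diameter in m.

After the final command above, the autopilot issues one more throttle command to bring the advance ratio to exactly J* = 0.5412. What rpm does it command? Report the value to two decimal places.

rpm = 7354.28

set_propeller: D = 0.745 m, P = 0.464 m (p = P/D = 0.622819); state ← (V=0, rpm=0)
throttle_to(2301): rpm ← 2301
set_airspeed(49.42): V ← 49.42 m/s
adjust_throttle(+722): rpm ← 2301 +722 = 3023
final state: V = 49.42 m/s, rpm = 3023 → n = rpm/60 = 50.383333 rev/s
target J* = 0.5412; solve J* = V/(n·D) for n: n = V/(J*·D) = 49.42/(0.5412 × 0.745) = 122.571268 rev/s
rpm = 60·n = 7354.276105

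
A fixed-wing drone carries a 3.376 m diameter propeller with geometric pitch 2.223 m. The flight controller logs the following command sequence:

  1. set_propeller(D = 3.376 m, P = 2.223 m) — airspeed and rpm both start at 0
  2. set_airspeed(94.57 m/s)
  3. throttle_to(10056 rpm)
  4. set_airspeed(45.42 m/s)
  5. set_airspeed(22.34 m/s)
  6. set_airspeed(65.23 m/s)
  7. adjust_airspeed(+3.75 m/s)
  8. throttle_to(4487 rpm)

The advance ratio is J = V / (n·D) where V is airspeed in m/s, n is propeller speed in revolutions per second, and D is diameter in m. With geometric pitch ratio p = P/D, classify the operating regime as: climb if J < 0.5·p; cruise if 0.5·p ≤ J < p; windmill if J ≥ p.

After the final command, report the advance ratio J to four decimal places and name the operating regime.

J = 0.2732, regime = climb

set_propeller: D = 3.376 m, P = 2.223 m (p = P/D = 0.658472); state ← (V=0, rpm=0)
set_airspeed(94.57): V ← 94.57 m/s
throttle_to(10056): rpm ← 10056
set_airspeed(45.42): V ← 45.42 m/s
set_airspeed(22.34): V ← 22.34 m/s
set_airspeed(65.23): V ← 65.23 m/s
adjust_airspeed(+3.75): V ← 65.23 +3.75 = 68.98 m/s
throttle_to(4487): rpm ← 4487
final state: V = 68.98 m/s, rpm = 4487 → n = rpm/60 = 74.783333 rev/s
J = V / (n·D) = 68.98 / (74.783333 × 3.376) = 0.273222
regime bands: climb J<0.3292 | cruise [0.3292, 0.6585) | windmill J≥0.6585
J = 0.2732 → climb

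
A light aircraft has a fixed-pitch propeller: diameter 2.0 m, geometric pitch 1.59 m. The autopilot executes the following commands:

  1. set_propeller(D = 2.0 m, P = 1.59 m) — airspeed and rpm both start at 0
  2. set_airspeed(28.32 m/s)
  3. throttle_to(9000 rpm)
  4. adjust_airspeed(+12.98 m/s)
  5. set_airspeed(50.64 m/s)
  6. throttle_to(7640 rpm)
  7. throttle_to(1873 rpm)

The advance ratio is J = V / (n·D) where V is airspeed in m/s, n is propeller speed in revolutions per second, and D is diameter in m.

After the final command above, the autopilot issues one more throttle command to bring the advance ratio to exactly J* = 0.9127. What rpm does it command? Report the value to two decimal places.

rpm = 1664.51

set_propeller: D = 2.0 m, P = 1.59 m (p = P/D = 0.795000); state ← (V=0, rpm=0)
set_airspeed(28.32): V ← 28.32 m/s
throttle_to(9000): rpm ← 9000
adjust_airspeed(+12.98): V ← 28.32 +12.98 = 41.3 m/s
set_airspeed(50.64): V ← 50.64 m/s
throttle_to(7640): rpm ← 7640
throttle_to(1873): rpm ← 1873
final state: V = 50.64 m/s, rpm = 1873 → n = rpm/60 = 31.216667 rev/s
target J* = 0.9127; solve J* = V/(n·D) for n: n = V/(J*·D) = 50.64/(0.9127 × 2.0) = 27.741865 rev/s
rpm = 60·n = 1664.511888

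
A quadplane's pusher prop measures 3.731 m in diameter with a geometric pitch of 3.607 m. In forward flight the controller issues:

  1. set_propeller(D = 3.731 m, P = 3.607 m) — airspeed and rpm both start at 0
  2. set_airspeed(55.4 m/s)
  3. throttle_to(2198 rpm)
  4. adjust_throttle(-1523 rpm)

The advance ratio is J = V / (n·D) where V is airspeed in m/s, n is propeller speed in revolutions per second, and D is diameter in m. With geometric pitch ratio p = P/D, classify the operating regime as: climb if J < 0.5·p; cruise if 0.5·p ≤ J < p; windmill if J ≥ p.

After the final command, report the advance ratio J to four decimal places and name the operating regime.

J = 1.3199, regime = windmill

set_propeller: D = 3.731 m, P = 3.607 m (p = P/D = 0.966765); state ← (V=0, rpm=0)
set_airspeed(55.4): V ← 55.4 m/s
throttle_to(2198): rpm ← 2198
adjust_throttle(-1523): rpm ← 2198 -1523 = 675
final state: V = 55.4 m/s, rpm = 675 → n = rpm/60 = 11.250000 rev/s
J = V / (n·D) = 55.4 / (11.250000 × 3.731) = 1.319873
regime bands: climb J<0.4834 | cruise [0.4834, 0.9668) | windmill J≥0.9668
J = 1.3199 → windmill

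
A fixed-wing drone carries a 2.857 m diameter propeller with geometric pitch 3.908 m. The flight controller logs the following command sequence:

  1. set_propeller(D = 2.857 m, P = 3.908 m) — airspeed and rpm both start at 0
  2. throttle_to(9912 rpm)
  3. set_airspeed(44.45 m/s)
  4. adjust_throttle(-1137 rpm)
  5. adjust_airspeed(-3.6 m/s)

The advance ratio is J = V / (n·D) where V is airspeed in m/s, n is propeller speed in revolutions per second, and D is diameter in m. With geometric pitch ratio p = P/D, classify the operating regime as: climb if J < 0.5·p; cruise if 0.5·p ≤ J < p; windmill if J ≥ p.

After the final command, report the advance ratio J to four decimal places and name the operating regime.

J = 0.0978, regime = climb

set_propeller: D = 2.857 m, P = 3.908 m (p = P/D = 1.367868); state ← (V=0, rpm=0)
throttle_to(9912): rpm ← 9912
set_airspeed(44.45): V ← 44.45 m/s
adjust_throttle(-1137): rpm ← 9912 -1137 = 8775
adjust_airspeed(-3.6): V ← 44.45 -3.6 = 40.85 m/s
final state: V = 40.85 m/s, rpm = 8775 → n = rpm/60 = 146.250000 rev/s
J = V / (n·D) = 40.85 / (146.250000 × 2.857) = 0.097766
regime bands: climb J<0.6839 | cruise [0.6839, 1.3679) | windmill J≥1.3679
J = 0.0978 → climb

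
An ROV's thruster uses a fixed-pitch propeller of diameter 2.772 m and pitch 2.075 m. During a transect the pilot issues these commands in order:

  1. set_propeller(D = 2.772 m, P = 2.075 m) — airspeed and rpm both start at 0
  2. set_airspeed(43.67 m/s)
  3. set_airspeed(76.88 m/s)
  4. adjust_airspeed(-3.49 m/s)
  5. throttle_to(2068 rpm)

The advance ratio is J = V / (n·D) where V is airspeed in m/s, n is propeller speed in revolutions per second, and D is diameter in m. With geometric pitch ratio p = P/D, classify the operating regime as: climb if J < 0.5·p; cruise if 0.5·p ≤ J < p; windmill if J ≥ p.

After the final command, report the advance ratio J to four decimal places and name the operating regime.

J = 0.7681, regime = windmill

set_propeller: D = 2.772 m, P = 2.075 m (p = P/D = 0.748557); state ← (V=0, rpm=0)
set_airspeed(43.67): V ← 43.67 m/s
set_airspeed(76.88): V ← 76.88 m/s
adjust_airspeed(-3.49): V ← 76.88 -3.49 = 73.39 m/s
throttle_to(2068): rpm ← 2068
final state: V = 73.39 m/s, rpm = 2068 → n = rpm/60 = 34.466667 rev/s
J = V / (n·D) = 73.39 / (34.466667 × 2.772) = 0.768147
regime bands: climb J<0.3743 | cruise [0.3743, 0.7486) | windmill J≥0.7486
J = 0.7681 → windmill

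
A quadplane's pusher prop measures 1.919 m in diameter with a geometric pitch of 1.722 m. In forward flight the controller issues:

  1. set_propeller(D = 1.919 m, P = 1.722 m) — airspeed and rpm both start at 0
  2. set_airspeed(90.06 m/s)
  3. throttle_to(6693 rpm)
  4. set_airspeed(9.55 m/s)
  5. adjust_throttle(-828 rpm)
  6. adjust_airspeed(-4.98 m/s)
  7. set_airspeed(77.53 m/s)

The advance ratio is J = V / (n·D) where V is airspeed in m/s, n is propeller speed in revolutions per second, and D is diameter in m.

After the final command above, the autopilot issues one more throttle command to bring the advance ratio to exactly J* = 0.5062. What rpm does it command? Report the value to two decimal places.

rpm = 4788.77

set_propeller: D = 1.919 m, P = 1.722 m (p = P/D = 0.897342); state ← (V=0, rpm=0)
set_airspeed(90.06): V ← 90.06 m/s
throttle_to(6693): rpm ← 6693
set_airspeed(9.55): V ← 9.55 m/s
adjust_throttle(-828): rpm ← 6693 -828 = 5865
adjust_airspeed(-4.98): V ← 9.55 -4.98 = 4.57 m/s
set_airspeed(77.53): V ← 77.53 m/s
final state: V = 77.53 m/s, rpm = 5865 → n = rpm/60 = 97.750000 rev/s
target J* = 0.5062; solve J* = V/(n·D) for n: n = V/(J*·D) = 77.53/(0.5062 × 1.919) = 79.812822 rev/s
rpm = 60·n = 4788.769338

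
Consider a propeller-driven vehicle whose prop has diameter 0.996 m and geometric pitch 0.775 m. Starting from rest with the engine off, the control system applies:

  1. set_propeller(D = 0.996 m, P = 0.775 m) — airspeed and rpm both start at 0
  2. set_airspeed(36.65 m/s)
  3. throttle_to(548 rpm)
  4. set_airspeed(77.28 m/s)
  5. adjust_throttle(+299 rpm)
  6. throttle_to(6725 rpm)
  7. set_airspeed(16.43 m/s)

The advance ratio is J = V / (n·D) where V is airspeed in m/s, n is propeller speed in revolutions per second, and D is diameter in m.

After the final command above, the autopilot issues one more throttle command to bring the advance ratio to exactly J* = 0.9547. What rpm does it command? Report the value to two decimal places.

set_propeller: D = 0.996 m, P = 0.775 m (p = P/D = 0.778112); state ← (V=0, rpm=0)
set_airspeed(36.65): V ← 36.65 m/s
throttle_to(548): rpm ← 548
set_airspeed(77.28): V ← 77.28 m/s
adjust_throttle(+299): rpm ← 548 +299 = 847
throttle_to(6725): rpm ← 6725
set_airspeed(16.43): V ← 16.43 m/s
final state: V = 16.43 m/s, rpm = 6725 → n = rpm/60 = 112.083333 rev/s
target J* = 0.9547; solve J* = V/(n·D) for n: n = V/(J*·D) = 16.43/(0.9547 × 0.996) = 17.278709 rev/s
rpm = 60·n = 1036.722568

rpm = 1036.72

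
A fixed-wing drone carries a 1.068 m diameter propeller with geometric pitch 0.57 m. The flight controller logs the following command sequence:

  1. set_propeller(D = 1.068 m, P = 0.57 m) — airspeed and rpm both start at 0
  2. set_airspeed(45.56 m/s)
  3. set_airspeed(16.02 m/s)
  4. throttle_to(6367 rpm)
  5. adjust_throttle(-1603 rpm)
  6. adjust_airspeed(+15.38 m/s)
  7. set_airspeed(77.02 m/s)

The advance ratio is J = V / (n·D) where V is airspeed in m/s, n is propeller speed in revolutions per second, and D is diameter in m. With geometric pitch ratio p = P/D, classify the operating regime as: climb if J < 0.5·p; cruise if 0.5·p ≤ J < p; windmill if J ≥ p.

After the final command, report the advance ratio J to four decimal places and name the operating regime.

J = 0.9083, regime = windmill

set_propeller: D = 1.068 m, P = 0.57 m (p = P/D = 0.533708); state ← (V=0, rpm=0)
set_airspeed(45.56): V ← 45.56 m/s
set_airspeed(16.02): V ← 16.02 m/s
throttle_to(6367): rpm ← 6367
adjust_throttle(-1603): rpm ← 6367 -1603 = 4764
adjust_airspeed(+15.38): V ← 16.02 +15.38 = 31.4 m/s
set_airspeed(77.02): V ← 77.02 m/s
final state: V = 77.02 m/s, rpm = 4764 → n = rpm/60 = 79.400000 rev/s
J = V / (n·D) = 77.02 / (79.400000 × 1.068) = 0.908263
regime bands: climb J<0.2669 | cruise [0.2669, 0.5337) | windmill J≥0.5337
J = 0.9083 → windmill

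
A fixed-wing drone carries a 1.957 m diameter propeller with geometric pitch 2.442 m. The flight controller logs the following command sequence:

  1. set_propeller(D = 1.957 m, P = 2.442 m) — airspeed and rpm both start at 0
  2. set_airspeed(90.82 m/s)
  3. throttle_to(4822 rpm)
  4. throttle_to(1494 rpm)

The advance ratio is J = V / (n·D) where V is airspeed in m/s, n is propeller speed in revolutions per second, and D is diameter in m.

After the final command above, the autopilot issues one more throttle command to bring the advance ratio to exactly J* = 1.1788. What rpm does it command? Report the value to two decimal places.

set_propeller: D = 1.957 m, P = 2.442 m (p = P/D = 1.247828); state ← (V=0, rpm=0)
set_airspeed(90.82): V ← 90.82 m/s
throttle_to(4822): rpm ← 4822
throttle_to(1494): rpm ← 1494
final state: V = 90.82 m/s, rpm = 1494 → n = rpm/60 = 24.900000 rev/s
target J* = 1.1788; solve J* = V/(n·D) for n: n = V/(J*·D) = 90.82/(1.1788 × 1.957) = 39.368652 rev/s
rpm = 60·n = 2362.119121

rpm = 2362.12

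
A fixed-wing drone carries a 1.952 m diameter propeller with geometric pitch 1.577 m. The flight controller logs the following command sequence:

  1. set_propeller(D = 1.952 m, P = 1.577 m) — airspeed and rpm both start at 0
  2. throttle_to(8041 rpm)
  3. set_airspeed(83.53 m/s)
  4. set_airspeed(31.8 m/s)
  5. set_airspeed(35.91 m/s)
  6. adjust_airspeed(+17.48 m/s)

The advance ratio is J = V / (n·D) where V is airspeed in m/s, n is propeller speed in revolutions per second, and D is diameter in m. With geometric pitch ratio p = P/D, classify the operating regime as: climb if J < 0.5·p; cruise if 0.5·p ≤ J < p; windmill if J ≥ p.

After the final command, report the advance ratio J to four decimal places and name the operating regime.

set_propeller: D = 1.952 m, P = 1.577 m (p = P/D = 0.807889); state ← (V=0, rpm=0)
throttle_to(8041): rpm ← 8041
set_airspeed(83.53): V ← 83.53 m/s
set_airspeed(31.8): V ← 31.8 m/s
set_airspeed(35.91): V ← 35.91 m/s
adjust_airspeed(+17.48): V ← 35.91 +17.48 = 53.39 m/s
final state: V = 53.39 m/s, rpm = 8041 → n = rpm/60 = 134.016667 rev/s
J = V / (n·D) = 53.39 / (134.016667 × 1.952) = 0.204090
regime bands: climb J<0.4039 | cruise [0.4039, 0.8079) | windmill J≥0.8079
J = 0.2041 → climb

J = 0.2041, regime = climb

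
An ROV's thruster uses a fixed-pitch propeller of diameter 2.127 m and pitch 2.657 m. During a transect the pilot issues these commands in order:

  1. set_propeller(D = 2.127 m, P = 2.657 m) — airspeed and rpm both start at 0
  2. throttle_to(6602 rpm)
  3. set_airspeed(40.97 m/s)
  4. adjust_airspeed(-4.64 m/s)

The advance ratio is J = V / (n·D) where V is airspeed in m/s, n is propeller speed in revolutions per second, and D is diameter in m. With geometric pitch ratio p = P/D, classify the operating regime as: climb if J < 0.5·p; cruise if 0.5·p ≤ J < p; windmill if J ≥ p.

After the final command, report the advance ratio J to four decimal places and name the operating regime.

J = 0.1552, regime = climb

set_propeller: D = 2.127 m, P = 2.657 m (p = P/D = 1.249177); state ← (V=0, rpm=0)
throttle_to(6602): rpm ← 6602
set_airspeed(40.97): V ← 40.97 m/s
adjust_airspeed(-4.64): V ← 40.97 -4.64 = 36.33 m/s
final state: V = 36.33 m/s, rpm = 6602 → n = rpm/60 = 110.033333 rev/s
J = V / (n·D) = 36.33 / (110.033333 × 2.127) = 0.155229
regime bands: climb J<0.6246 | cruise [0.6246, 1.2492) | windmill J≥1.2492
J = 0.1552 → climb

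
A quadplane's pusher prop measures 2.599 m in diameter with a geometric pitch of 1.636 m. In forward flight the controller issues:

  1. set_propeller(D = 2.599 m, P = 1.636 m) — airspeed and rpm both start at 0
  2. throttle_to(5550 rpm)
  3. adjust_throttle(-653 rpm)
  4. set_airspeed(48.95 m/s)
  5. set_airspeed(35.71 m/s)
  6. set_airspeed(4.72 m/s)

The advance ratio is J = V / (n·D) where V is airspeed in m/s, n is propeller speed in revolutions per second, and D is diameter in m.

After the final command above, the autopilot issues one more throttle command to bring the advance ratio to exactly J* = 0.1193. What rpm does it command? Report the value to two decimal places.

rpm = 913.37

set_propeller: D = 2.599 m, P = 1.636 m (p = P/D = 0.629473); state ← (V=0, rpm=0)
throttle_to(5550): rpm ← 5550
adjust_throttle(-653): rpm ← 5550 -653 = 4897
set_airspeed(48.95): V ← 48.95 m/s
set_airspeed(35.71): V ← 35.71 m/s
set_airspeed(4.72): V ← 4.72 m/s
final state: V = 4.72 m/s, rpm = 4897 → n = rpm/60 = 81.616667 rev/s
target J* = 0.1193; solve J* = V/(n·D) for n: n = V/(J*·D) = 4.72/(0.1193 × 2.599) = 15.222826 rev/s
rpm = 60·n = 913.369543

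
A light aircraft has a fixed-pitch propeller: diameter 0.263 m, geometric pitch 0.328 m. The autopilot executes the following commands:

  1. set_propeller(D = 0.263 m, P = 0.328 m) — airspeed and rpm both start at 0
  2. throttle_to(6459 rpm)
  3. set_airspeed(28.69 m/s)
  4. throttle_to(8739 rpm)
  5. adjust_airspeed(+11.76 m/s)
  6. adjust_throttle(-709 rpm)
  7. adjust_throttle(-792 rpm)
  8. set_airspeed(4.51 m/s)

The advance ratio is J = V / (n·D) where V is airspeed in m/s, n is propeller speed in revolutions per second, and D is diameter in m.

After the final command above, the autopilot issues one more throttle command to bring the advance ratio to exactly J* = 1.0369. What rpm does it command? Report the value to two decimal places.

rpm = 992.28

set_propeller: D = 0.263 m, P = 0.328 m (p = P/D = 1.247148); state ← (V=0, rpm=0)
throttle_to(6459): rpm ← 6459
set_airspeed(28.69): V ← 28.69 m/s
throttle_to(8739): rpm ← 8739
adjust_airspeed(+11.76): V ← 28.69 +11.76 = 40.45 m/s
adjust_throttle(-709): rpm ← 8739 -709 = 8030
adjust_throttle(-792): rpm ← 8030 -792 = 7238
set_airspeed(4.51): V ← 4.51 m/s
final state: V = 4.51 m/s, rpm = 7238 → n = rpm/60 = 120.633333 rev/s
target J* = 1.0369; solve J* = V/(n·D) for n: n = V/(J*·D) = 4.51/(1.0369 × 0.263) = 16.538035 rev/s
rpm = 60·n = 992.282128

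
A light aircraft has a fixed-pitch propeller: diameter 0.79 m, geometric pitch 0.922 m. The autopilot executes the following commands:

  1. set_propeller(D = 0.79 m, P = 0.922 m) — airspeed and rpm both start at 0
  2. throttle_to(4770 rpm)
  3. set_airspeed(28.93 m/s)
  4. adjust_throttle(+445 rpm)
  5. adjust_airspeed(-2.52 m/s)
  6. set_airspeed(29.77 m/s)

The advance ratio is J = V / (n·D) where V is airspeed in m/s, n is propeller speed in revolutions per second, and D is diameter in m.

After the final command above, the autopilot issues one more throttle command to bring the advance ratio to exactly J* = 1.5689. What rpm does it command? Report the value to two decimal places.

set_propeller: D = 0.79 m, P = 0.922 m (p = P/D = 1.167089); state ← (V=0, rpm=0)
throttle_to(4770): rpm ← 4770
set_airspeed(28.93): V ← 28.93 m/s
adjust_throttle(+445): rpm ← 4770 +445 = 5215
adjust_airspeed(-2.52): V ← 28.93 -2.52 = 26.41 m/s
set_airspeed(29.77): V ← 29.77 m/s
final state: V = 29.77 m/s, rpm = 5215 → n = rpm/60 = 86.916667 rev/s
target J* = 1.5689; solve J* = V/(n·D) for n: n = V/(J*·D) = 29.77/(1.5689 × 0.79) = 24.019086 rev/s
rpm = 60·n = 1441.145171

rpm = 1441.15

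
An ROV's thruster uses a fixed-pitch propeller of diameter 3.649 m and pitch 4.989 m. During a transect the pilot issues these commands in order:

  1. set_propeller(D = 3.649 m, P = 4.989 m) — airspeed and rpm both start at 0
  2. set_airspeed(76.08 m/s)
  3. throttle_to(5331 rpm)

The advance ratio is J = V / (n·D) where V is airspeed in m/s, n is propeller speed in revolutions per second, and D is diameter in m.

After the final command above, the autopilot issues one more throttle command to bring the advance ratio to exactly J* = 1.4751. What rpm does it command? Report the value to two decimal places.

set_propeller: D = 3.649 m, P = 4.989 m (p = P/D = 1.367224); state ← (V=0, rpm=0)
set_airspeed(76.08): V ← 76.08 m/s
throttle_to(5331): rpm ← 5331
final state: V = 76.08 m/s, rpm = 5331 → n = rpm/60 = 88.850000 rev/s
target J* = 1.4751; solve J* = V/(n·D) for n: n = V/(J*·D) = 76.08/(1.4751 × 3.649) = 14.134328 rev/s
rpm = 60·n = 848.059704

rpm = 848.06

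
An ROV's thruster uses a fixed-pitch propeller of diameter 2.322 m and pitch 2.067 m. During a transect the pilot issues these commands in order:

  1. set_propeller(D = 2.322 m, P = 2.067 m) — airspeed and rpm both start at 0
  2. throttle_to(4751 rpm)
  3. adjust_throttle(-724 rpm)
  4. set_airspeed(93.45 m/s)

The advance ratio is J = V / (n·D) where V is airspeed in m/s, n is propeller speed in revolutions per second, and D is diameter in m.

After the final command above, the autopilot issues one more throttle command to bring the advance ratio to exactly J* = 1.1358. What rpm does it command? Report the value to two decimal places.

rpm = 2126.02

set_propeller: D = 2.322 m, P = 2.067 m (p = P/D = 0.890181); state ← (V=0, rpm=0)
throttle_to(4751): rpm ← 4751
adjust_throttle(-724): rpm ← 4751 -724 = 4027
set_airspeed(93.45): V ← 93.45 m/s
final state: V = 93.45 m/s, rpm = 4027 → n = rpm/60 = 67.116667 rev/s
target J* = 1.1358; solve J* = V/(n·D) for n: n = V/(J*·D) = 93.45/(1.1358 × 2.322) = 35.433596 rev/s
rpm = 60·n = 2126.015744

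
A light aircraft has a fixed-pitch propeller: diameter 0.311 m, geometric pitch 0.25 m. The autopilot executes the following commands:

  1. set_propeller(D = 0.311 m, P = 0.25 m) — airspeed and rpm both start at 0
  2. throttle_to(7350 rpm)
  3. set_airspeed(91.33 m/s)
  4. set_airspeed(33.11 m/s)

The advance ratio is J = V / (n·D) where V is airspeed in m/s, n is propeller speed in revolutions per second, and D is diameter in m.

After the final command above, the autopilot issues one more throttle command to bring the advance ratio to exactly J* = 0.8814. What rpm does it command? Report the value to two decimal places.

set_propeller: D = 0.311 m, P = 0.25 m (p = P/D = 0.803859); state ← (V=0, rpm=0)
throttle_to(7350): rpm ← 7350
set_airspeed(91.33): V ← 91.33 m/s
set_airspeed(33.11): V ← 33.11 m/s
final state: V = 33.11 m/s, rpm = 7350 → n = rpm/60 = 122.500000 rev/s
target J* = 0.8814; solve J* = V/(n·D) for n: n = V/(J*·D) = 33.11/(0.8814 × 0.311) = 120.788544 rev/s
rpm = 60·n = 7247.312628

rpm = 7247.31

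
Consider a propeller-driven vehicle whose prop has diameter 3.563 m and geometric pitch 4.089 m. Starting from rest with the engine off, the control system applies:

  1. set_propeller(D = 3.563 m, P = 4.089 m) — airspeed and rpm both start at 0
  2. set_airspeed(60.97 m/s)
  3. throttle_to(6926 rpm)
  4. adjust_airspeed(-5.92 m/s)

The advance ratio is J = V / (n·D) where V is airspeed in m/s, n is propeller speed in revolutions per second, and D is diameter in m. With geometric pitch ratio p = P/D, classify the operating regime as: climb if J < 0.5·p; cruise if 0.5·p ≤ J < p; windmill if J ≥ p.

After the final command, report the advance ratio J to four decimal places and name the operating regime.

J = 0.1338, regime = climb

set_propeller: D = 3.563 m, P = 4.089 m (p = P/D = 1.147628); state ← (V=0, rpm=0)
set_airspeed(60.97): V ← 60.97 m/s
throttle_to(6926): rpm ← 6926
adjust_airspeed(-5.92): V ← 60.97 -5.92 = 55.05 m/s
final state: V = 55.05 m/s, rpm = 6926 → n = rpm/60 = 115.433333 rev/s
J = V / (n·D) = 55.05 / (115.433333 × 3.563) = 0.133848
regime bands: climb J<0.5738 | cruise [0.5738, 1.1476) | windmill J≥1.1476
J = 0.1338 → climb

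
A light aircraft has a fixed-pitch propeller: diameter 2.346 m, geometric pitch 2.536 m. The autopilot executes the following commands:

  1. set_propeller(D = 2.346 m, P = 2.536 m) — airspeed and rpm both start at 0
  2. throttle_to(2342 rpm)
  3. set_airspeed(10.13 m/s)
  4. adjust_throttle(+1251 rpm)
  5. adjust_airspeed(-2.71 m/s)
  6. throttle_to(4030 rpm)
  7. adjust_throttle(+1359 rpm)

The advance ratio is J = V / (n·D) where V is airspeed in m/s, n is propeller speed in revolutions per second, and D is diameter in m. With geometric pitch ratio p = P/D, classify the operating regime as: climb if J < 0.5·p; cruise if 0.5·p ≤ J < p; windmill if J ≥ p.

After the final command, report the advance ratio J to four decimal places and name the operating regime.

J = 0.0352, regime = climb

set_propeller: D = 2.346 m, P = 2.536 m (p = P/D = 1.080989); state ← (V=0, rpm=0)
throttle_to(2342): rpm ← 2342
set_airspeed(10.13): V ← 10.13 m/s
adjust_throttle(+1251): rpm ← 2342 +1251 = 3593
adjust_airspeed(-2.71): V ← 10.13 -2.71 = 7.42 m/s
throttle_to(4030): rpm ← 4030
adjust_throttle(+1359): rpm ← 4030 +1359 = 5389
final state: V = 7.42 m/s, rpm = 5389 → n = rpm/60 = 89.816667 rev/s
J = V / (n·D) = 7.42 / (89.816667 × 2.346) = 0.035214
regime bands: climb J<0.5405 | cruise [0.5405, 1.0810) | windmill J≥1.0810
J = 0.0352 → climb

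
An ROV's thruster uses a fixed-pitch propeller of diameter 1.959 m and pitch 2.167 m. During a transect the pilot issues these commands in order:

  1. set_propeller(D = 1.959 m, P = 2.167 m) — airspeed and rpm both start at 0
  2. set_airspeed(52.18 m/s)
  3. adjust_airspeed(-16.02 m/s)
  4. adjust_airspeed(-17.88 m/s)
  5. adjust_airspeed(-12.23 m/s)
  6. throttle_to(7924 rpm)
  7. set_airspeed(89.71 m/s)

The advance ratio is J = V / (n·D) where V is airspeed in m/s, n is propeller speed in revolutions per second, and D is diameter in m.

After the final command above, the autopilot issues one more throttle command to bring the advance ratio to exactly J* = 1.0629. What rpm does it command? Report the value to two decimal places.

set_propeller: D = 1.959 m, P = 2.167 m (p = P/D = 1.106177); state ← (V=0, rpm=0)
set_airspeed(52.18): V ← 52.18 m/s
adjust_airspeed(-16.02): V ← 52.18 -16.02 = 36.16 m/s
adjust_airspeed(-17.88): V ← 36.16 -17.88 = 18.28 m/s
adjust_airspeed(-12.23): V ← 18.28 -12.23 = 6.05 m/s
throttle_to(7924): rpm ← 7924
set_airspeed(89.71): V ← 89.71 m/s
final state: V = 89.71 m/s, rpm = 7924 → n = rpm/60 = 132.066667 rev/s
target J* = 1.0629; solve J* = V/(n·D) for n: n = V/(J*·D) = 89.71/(1.0629 × 1.959) = 43.083801 rev/s
rpm = 60·n = 2585.028074

rpm = 2585.03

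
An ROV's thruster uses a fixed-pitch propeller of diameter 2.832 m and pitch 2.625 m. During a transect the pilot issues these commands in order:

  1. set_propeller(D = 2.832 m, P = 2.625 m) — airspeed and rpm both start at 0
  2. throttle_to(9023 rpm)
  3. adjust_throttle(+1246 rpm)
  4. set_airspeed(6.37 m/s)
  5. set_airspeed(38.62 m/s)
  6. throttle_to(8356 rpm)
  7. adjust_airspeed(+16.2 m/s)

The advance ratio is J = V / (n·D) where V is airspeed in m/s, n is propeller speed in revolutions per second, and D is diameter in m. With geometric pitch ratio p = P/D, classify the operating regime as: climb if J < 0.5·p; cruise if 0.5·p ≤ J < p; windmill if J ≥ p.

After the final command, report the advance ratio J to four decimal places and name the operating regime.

J = 0.1390, regime = climb

set_propeller: D = 2.832 m, P = 2.625 m (p = P/D = 0.926907); state ← (V=0, rpm=0)
throttle_to(9023): rpm ← 9023
adjust_throttle(+1246): rpm ← 9023 +1246 = 10269
set_airspeed(6.37): V ← 6.37 m/s
set_airspeed(38.62): V ← 38.62 m/s
throttle_to(8356): rpm ← 8356
adjust_airspeed(+16.2): V ← 38.62 +16.2 = 54.82 m/s
final state: V = 54.82 m/s, rpm = 8356 → n = rpm/60 = 139.266667 rev/s
J = V / (n·D) = 54.82 / (139.266667 × 2.832) = 0.138995
regime bands: climb J<0.4635 | cruise [0.4635, 0.9269) | windmill J≥0.9269
J = 0.1390 → climb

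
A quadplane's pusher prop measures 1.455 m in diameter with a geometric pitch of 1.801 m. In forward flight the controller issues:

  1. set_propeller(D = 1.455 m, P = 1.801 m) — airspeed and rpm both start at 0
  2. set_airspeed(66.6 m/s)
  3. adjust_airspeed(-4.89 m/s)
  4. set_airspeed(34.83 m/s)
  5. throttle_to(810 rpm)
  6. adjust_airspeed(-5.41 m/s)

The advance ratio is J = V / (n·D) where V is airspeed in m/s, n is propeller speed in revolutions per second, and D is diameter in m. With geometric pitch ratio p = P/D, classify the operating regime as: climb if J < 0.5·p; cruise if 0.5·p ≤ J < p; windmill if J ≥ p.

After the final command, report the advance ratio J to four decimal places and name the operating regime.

set_propeller: D = 1.455 m, P = 1.801 m (p = P/D = 1.237801); state ← (V=0, rpm=0)
set_airspeed(66.6): V ← 66.6 m/s
adjust_airspeed(-4.89): V ← 66.6 -4.89 = 61.71 m/s
set_airspeed(34.83): V ← 34.83 m/s
throttle_to(810): rpm ← 810
adjust_airspeed(-5.41): V ← 34.83 -5.41 = 29.42 m/s
final state: V = 29.42 m/s, rpm = 810 → n = rpm/60 = 13.500000 rev/s
J = V / (n·D) = 29.42 / (13.500000 × 1.455) = 1.497773
regime bands: climb J<0.6189 | cruise [0.6189, 1.2378) | windmill J≥1.2378
J = 1.4978 → windmill

J = 1.4978, regime = windmill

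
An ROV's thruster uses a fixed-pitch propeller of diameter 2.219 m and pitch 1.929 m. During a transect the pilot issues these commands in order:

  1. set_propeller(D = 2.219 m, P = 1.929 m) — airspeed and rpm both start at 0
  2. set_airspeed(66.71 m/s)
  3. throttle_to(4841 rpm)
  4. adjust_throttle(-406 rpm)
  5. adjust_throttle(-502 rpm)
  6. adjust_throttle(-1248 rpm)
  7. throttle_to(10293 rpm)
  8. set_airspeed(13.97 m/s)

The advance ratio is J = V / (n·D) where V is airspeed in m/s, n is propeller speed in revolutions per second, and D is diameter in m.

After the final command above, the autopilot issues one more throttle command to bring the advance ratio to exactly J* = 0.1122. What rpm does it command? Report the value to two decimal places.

set_propeller: D = 2.219 m, P = 1.929 m (p = P/D = 0.869311); state ← (V=0, rpm=0)
set_airspeed(66.71): V ← 66.71 m/s
throttle_to(4841): rpm ← 4841
adjust_throttle(-406): rpm ← 4841 -406 = 4435
adjust_throttle(-502): rpm ← 4435 -502 = 3933
adjust_throttle(-1248): rpm ← 3933 -1248 = 2685
throttle_to(10293): rpm ← 10293
set_airspeed(13.97): V ← 13.97 m/s
final state: V = 13.97 m/s, rpm = 10293 → n = rpm/60 = 171.550000 rev/s
target J* = 0.1122; solve J* = V/(n·D) for n: n = V/(J*·D) = 13.97/(0.1122 × 2.219) = 56.110772 rev/s
rpm = 60·n = 3366.646343

rpm = 3366.65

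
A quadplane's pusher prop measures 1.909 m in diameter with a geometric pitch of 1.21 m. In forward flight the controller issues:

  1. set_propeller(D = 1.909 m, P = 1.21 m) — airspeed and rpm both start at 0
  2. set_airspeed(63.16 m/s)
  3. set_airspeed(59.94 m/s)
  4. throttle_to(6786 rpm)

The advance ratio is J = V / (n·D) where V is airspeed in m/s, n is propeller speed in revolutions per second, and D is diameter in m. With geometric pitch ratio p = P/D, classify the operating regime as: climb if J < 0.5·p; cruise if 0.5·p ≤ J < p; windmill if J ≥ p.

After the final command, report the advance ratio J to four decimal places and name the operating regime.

J = 0.2776, regime = climb

set_propeller: D = 1.909 m, P = 1.21 m (p = P/D = 0.633840); state ← (V=0, rpm=0)
set_airspeed(63.16): V ← 63.16 m/s
set_airspeed(59.94): V ← 59.94 m/s
throttle_to(6786): rpm ← 6786
final state: V = 59.94 m/s, rpm = 6786 → n = rpm/60 = 113.100000 rev/s
J = V / (n·D) = 59.94 / (113.100000 × 1.909) = 0.277618
regime bands: climb J<0.3169 | cruise [0.3169, 0.6338) | windmill J≥0.6338
J = 0.2776 → climb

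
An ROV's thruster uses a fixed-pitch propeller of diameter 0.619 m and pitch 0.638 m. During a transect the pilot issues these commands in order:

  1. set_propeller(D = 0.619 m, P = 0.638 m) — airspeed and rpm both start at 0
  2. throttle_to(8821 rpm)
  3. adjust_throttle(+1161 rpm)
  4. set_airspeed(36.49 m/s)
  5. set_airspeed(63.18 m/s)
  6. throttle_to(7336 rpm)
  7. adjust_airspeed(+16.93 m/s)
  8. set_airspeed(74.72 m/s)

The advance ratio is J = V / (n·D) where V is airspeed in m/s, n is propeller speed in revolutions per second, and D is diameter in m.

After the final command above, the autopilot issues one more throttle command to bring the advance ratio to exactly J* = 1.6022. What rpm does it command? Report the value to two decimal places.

set_propeller: D = 0.619 m, P = 0.638 m (p = P/D = 1.030695); state ← (V=0, rpm=0)
throttle_to(8821): rpm ← 8821
adjust_throttle(+1161): rpm ← 8821 +1161 = 9982
set_airspeed(36.49): V ← 36.49 m/s
set_airspeed(63.18): V ← 63.18 m/s
throttle_to(7336): rpm ← 7336
adjust_airspeed(+16.93): V ← 63.18 +16.93 = 80.11 m/s
set_airspeed(74.72): V ← 74.72 m/s
final state: V = 74.72 m/s, rpm = 7336 → n = rpm/60 = 122.266667 rev/s
target J* = 1.6022; solve J* = V/(n·D) for n: n = V/(J*·D) = 74.72/(1.6022 × 0.619) = 75.340672 rev/s
rpm = 60·n = 4520.440291

rpm = 4520.44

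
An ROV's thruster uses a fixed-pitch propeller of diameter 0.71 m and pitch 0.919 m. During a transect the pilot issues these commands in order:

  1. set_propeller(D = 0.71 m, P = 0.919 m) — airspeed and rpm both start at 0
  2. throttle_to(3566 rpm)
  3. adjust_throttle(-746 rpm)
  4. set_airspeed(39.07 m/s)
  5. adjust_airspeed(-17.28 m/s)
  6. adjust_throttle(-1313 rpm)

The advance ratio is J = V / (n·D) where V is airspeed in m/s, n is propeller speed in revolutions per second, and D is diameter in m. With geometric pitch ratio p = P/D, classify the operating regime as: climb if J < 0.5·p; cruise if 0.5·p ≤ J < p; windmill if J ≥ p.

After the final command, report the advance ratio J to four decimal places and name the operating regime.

set_propeller: D = 0.71 m, P = 0.919 m (p = P/D = 1.294366); state ← (V=0, rpm=0)
throttle_to(3566): rpm ← 3566
adjust_throttle(-746): rpm ← 3566 -746 = 2820
set_airspeed(39.07): V ← 39.07 m/s
adjust_airspeed(-17.28): V ← 39.07 -17.28 = 21.79 m/s
adjust_throttle(-1313): rpm ← 2820 -1313 = 1507
final state: V = 21.79 m/s, rpm = 1507 → n = rpm/60 = 25.116667 rev/s
J = V / (n·D) = 21.79 / (25.116667 × 0.71) = 1.221903
regime bands: climb J<0.6472 | cruise [0.6472, 1.2944) | windmill J≥1.2944
J = 1.2219 → cruise

J = 1.2219, regime = cruise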